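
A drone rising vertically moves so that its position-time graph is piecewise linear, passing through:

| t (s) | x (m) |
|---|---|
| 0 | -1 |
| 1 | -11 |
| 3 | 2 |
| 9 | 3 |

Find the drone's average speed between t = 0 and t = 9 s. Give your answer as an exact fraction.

Average speed = (total path length)/(elapsed time); on a piecewise-linear x-t graph the path length is Σ|Δx|.
0–1 s: |Δx| = |-11 − -1| = 10 m
1–3 s: |Δx| = |2 − -11| = 13 m
3–9 s: |Δx| = |3 − 2| = 1 m
Total path = 24 m; average speed = 24/9 = 8/3 m/s.

8/3 m/s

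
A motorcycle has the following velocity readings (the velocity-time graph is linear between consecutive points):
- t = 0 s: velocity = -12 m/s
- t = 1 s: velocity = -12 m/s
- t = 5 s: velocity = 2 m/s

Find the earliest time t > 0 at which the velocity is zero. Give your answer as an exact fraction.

v changes sign on 1–5 s (from -12 to 2); the graph is linear there, so v = 0 at t = 1 + (12)·(5 − 1)/(2 − -12) = 31/7 s.

t = 31/7 s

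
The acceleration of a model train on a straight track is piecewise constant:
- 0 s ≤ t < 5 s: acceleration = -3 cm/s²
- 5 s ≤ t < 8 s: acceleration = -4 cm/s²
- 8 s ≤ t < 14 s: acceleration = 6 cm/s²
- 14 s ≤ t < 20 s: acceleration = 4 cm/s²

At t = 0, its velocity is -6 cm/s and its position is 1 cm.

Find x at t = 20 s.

-147.5 cm

On each constant-a segment, Δv = aΔt and Δx = v₀Δt + ½aΔt²; chain segment to segment.
0–5 s: v starts -6 cm/s; Δx = -6·5 + ½·-3·5² = -67.5 cm; v ends -21 cm/s.
5–8 s: v starts -21 cm/s; Δx = -21·3 + ½·-4·3² = -81 cm; v ends -33 cm/s.
8–14 s: v starts -33 cm/s; Δx = -33·6 + ½·6·6² = -90 cm; v ends 3 cm/s.
14–20 s: v starts 3 cm/s; Δx = 3·6 + ½·4·6² = 90 cm; v ends 27 cm/s.
x(20) = 1 + Σ Δx = -147.5 cm.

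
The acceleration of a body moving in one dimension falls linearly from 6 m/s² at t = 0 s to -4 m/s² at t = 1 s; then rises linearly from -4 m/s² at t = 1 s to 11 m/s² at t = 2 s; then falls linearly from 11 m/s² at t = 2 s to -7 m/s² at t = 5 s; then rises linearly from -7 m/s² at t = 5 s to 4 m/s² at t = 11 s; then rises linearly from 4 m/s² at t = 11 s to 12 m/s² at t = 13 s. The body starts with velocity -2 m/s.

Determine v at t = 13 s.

Δv equals the area under the a-t graph; then v = v₀ + Δv.
0–1 s: ½(6 + -4)(1) = 1 m/s
1–2 s: ½(-4 + 11)(1) = 3.5 m/s
2–5 s: ½(11 + -7)(3) = 6 m/s
5–11 s: ½(-7 + 4)(6) = -9 m/s
11–13 s: ½(4 + 12)(2) = 16 m/s
Δv = 17.5 m/s, so v(13) = -2 + (17.5) = 15.5 m/s.

15.5 m/s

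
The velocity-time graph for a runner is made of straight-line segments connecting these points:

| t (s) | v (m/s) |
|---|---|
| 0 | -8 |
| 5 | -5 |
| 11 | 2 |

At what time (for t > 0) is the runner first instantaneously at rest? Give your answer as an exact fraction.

v changes sign on 5–11 s (from -5 to 2); the graph is linear there, so v = 0 at t = 5 + (5)·(11 − 5)/(2 − -5) = 65/7 s.

t = 65/7 s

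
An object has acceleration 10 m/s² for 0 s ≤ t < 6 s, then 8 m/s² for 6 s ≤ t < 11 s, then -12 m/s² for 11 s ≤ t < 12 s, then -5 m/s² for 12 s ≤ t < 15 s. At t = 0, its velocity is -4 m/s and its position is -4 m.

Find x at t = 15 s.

851.5 m

On each constant-a segment, Δv = aΔt and Δx = v₀Δt + ½aΔt²; chain segment to segment.
0–6 s: v starts -4 m/s; Δx = -4·6 + ½·10·6² = 156 m; v ends 56 m/s.
6–11 s: v starts 56 m/s; Δx = 56·5 + ½·8·5² = 380 m; v ends 96 m/s.
11–12 s: v starts 96 m/s; Δx = 96·1 + ½·-12·1² = 90 m; v ends 84 m/s.
12–15 s: v starts 84 m/s; Δx = 84·3 + ½·-5·3² = 229.5 m; v ends 69 m/s.
x(15) = -4 + Σ Δx = 851.5 m.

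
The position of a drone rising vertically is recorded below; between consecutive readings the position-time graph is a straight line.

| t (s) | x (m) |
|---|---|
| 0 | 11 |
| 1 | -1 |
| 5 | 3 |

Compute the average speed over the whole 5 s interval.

Average speed = (total path length)/(elapsed time); on a piecewise-linear x-t graph the path length is Σ|Δx|.
0–1 s: |Δx| = |-1 − 11| = 12 m
1–5 s: |Δx| = |3 − -1| = 4 m
Total path = 16 m; average speed = 16/5 = 3.2 m/s.

3.2 m/s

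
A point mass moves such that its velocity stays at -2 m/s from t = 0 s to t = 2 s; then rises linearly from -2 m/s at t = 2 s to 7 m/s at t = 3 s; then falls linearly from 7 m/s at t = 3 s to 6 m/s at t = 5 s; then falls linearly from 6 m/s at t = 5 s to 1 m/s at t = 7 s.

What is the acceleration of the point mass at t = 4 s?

Acceleration is the slope of the v-t graph on 3–5 s: (6 − 7)/(5 − 3) = -0.5 m/s².

-0.5 m/s²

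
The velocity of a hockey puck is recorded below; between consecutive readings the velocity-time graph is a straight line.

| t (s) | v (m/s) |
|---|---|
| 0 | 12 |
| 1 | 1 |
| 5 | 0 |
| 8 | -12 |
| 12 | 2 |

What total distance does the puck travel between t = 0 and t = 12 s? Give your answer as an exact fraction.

667/14 m

Total distance travelled is ∫|v| dt — sum the magnitudes of each area piece.
0–1 s: |½(12 + 1)(1)| = 6.5 m
1–5 s: |½(1 + 0)(4)| = 2 m
5–8 s: |½(0 + -12)(3)| = 18 m
8–12 s: v = 0 at t = 80/7 s; triangle areas 144/7 + 4/7 = 148/7 m
Total distance = 667/14 m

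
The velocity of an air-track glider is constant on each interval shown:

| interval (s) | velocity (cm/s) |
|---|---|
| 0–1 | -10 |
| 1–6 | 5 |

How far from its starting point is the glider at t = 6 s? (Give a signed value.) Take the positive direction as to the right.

Net displacement equals the area under the velocity-time graph (areas below the axis count negative).
0–1 s: -10 × 1 = -10 cm
1–6 s: 5 × 5 = 25 cm
Net displacement = 15 cm

15 cm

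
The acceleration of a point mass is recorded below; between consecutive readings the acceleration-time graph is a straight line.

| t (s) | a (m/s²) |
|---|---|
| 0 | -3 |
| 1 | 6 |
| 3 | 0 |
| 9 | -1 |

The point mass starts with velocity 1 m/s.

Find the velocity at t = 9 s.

5.5 m/s

Δv equals the area under the a-t graph; then v = v₀ + Δv.
0–1 s: ½(-3 + 6)(1) = 1.5 m/s
1–3 s: ½(6 + 0)(2) = 6 m/s
3–9 s: ½(0 + -1)(6) = -3 m/s
Δv = 4.5 m/s, so v(9) = 1 + (4.5) = 5.5 m/s.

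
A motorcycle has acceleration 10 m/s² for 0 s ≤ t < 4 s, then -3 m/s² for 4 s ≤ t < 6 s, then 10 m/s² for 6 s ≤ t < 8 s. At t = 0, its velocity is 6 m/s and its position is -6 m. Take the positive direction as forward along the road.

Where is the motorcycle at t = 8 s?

284 m

On each constant-a segment, Δv = aΔt and Δx = v₀Δt + ½aΔt²; chain segment to segment.
0–4 s: v starts 6 m/s; Δx = 6·4 + ½·10·4² = 104 m; v ends 46 m/s.
4–6 s: v starts 46 m/s; Δx = 46·2 + ½·-3·2² = 86 m; v ends 40 m/s.
6–8 s: v starts 40 m/s; Δx = 40·2 + ½·10·2² = 100 m; v ends 60 m/s.
x(8) = -6 + Σ Δx = 284 m.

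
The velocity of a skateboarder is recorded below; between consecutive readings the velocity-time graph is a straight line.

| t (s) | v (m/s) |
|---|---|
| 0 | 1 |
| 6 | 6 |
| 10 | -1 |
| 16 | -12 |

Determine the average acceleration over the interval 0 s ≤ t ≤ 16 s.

-0.8125 m/s²

Average acceleration = Δv/Δt = (-12 − 1)/(16 − 0) = -0.8125 m/s².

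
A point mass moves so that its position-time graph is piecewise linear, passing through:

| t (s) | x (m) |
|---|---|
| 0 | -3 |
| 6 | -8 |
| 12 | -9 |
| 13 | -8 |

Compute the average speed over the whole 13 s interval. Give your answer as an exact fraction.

Average speed = (total path length)/(elapsed time); on a piecewise-linear x-t graph the path length is Σ|Δx|.
0–6 s: |Δx| = |-8 − -3| = 5 m
6–12 s: |Δx| = |-9 − -8| = 1 m
12–13 s: |Δx| = |-8 − -9| = 1 m
Total path = 7 m; average speed = 7/13 = 7/13 m/s.

7/13 m/s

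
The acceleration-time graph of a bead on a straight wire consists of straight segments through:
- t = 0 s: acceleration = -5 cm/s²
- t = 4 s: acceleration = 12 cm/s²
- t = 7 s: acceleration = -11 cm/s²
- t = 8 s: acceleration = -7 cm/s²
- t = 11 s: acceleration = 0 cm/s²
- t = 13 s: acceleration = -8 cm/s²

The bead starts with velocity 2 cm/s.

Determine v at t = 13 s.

-10 cm/s

Δv equals the area under the a-t graph; then v = v₀ + Δv.
0–4 s: ½(-5 + 12)(4) = 14 cm/s
4–7 s: ½(12 + -11)(3) = 1.5 cm/s
7–8 s: ½(-11 + -7)(1) = -9 cm/s
8–11 s: ½(-7 + 0)(3) = -10.5 cm/s
11–13 s: ½(0 + -8)(2) = -8 cm/s
Δv = -12 cm/s, so v(13) = 2 + (-12) = -10 cm/s.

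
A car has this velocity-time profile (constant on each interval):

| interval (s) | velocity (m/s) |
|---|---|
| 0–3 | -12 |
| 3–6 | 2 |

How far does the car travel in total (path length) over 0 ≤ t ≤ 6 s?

42 m

Distance (not displacement) is the total path length: add the absolute areas under v-t.
0–3 s: |-12| × 3 = 36 m
3–6 s: |2| × 3 = 6 m
Total distance = 42 m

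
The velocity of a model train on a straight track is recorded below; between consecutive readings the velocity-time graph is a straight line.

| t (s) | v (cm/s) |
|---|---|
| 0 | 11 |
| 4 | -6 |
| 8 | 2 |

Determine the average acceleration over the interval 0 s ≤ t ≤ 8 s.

Average acceleration = Δv/Δt = (2 − 11)/(8 − 0) = -1.125 cm/s².

-1.125 cm/s²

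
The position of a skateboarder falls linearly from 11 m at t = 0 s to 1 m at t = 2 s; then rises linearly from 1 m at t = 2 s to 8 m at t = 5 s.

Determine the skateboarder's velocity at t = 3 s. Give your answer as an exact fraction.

7/3 m/s

Velocity is the slope of the x-t graph on 2–5 s: (8 − 1)/(5 − 2) = 7/3 m/s.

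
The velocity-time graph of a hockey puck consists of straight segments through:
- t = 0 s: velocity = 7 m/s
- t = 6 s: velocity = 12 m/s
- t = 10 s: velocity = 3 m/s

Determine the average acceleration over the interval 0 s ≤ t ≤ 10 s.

Average acceleration = Δv/Δt = (3 − 7)/(10 − 0) = -0.4 m/s².

-0.4 m/s²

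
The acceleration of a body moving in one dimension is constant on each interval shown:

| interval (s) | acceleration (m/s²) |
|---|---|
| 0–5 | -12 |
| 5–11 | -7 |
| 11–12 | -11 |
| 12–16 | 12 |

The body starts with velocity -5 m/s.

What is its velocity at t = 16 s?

Δv equals the area under the a-t graph; then v = v₀ + Δv.
0–5 s: -12 × 5 = -60 m/s
5–11 s: -7 × 6 = -42 m/s
11–12 s: -11 × 1 = -11 m/s
12–16 s: 12 × 4 = 48 m/s
Δv = -65 m/s, so v(16) = -5 + (-65) = -70 m/s.

-70 m/s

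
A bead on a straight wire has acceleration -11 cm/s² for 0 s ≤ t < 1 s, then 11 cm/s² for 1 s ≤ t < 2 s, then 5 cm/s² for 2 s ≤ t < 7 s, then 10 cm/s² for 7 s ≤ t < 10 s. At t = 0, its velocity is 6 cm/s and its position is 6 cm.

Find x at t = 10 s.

237.5 cm

On each constant-a segment, Δv = aΔt and Δx = v₀Δt + ½aΔt²; chain segment to segment.
0–1 s: v starts 6 cm/s; Δx = 6·1 + ½·-11·1² = 0.5 cm; v ends -5 cm/s.
1–2 s: v starts -5 cm/s; Δx = -5·1 + ½·11·1² = 0.5 cm; v ends 6 cm/s.
2–7 s: v starts 6 cm/s; Δx = 6·5 + ½·5·5² = 92.5 cm; v ends 31 cm/s.
7–10 s: v starts 31 cm/s; Δx = 31·3 + ½·10·3² = 138 cm; v ends 61 cm/s.
x(10) = 6 + Σ Δx = 237.5 cm.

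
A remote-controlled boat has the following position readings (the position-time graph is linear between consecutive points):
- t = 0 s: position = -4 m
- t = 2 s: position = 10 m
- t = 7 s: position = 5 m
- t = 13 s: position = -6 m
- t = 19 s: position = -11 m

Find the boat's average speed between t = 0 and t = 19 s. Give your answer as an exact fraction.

35/19 m/s

Average speed = (total path length)/(elapsed time); on a piecewise-linear x-t graph the path length is Σ|Δx|.
0–2 s: |Δx| = |10 − -4| = 14 m
2–7 s: |Δx| = |5 − 10| = 5 m
7–13 s: |Δx| = |-6 − 5| = 11 m
13–19 s: |Δx| = |-11 − -6| = 5 m
Total path = 35 m; average speed = 35/19 = 35/19 m/s.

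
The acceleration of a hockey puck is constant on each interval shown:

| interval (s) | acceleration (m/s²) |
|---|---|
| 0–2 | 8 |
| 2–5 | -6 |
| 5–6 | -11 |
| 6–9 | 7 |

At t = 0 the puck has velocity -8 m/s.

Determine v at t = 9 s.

0 m/s

Δv equals the area under the a-t graph; then v = v₀ + Δv.
0–2 s: 8 × 2 = 16 m/s
2–5 s: -6 × 3 = -18 m/s
5–6 s: -11 × 1 = -11 m/s
6–9 s: 7 × 3 = 21 m/s
Δv = 8 m/s, so v(9) = -8 + (8) = 0 m/s.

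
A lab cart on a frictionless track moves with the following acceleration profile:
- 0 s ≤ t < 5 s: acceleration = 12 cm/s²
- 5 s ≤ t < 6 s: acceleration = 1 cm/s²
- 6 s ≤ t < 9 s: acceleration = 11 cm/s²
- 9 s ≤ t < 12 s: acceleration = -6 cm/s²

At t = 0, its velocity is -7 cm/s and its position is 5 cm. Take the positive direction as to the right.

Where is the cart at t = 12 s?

619 cm

On each constant-a segment, Δv = aΔt and Δx = v₀Δt + ½aΔt²; chain segment to segment.
0–5 s: v starts -7 cm/s; Δx = -7·5 + ½·12·5² = 115 cm; v ends 53 cm/s.
5–6 s: v starts 53 cm/s; Δx = 53·1 + ½·1·1² = 53.5 cm; v ends 54 cm/s.
6–9 s: v starts 54 cm/s; Δx = 54·3 + ½·11·3² = 211.5 cm; v ends 87 cm/s.
9–12 s: v starts 87 cm/s; Δx = 87·3 + ½·-6·3² = 234 cm; v ends 69 cm/s.
x(12) = 5 + Σ Δx = 619 cm.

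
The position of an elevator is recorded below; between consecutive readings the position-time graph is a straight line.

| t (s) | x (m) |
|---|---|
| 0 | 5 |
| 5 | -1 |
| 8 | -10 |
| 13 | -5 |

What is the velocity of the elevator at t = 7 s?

Velocity is the slope of the x-t graph on 5–8 s: (-10 − -1)/(8 − 5) = -3 m/s.

-3 m/s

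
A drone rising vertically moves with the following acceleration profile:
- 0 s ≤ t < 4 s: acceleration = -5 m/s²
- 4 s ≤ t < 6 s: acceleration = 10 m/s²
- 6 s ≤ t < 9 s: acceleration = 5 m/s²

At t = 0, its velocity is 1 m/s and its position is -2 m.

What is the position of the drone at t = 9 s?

On each constant-a segment, Δv = aΔt and Δx = v₀Δt + ½aΔt²; chain segment to segment.
0–4 s: v starts 1 m/s; Δx = 1·4 + ½·-5·4² = -36 m; v ends -19 m/s.
4–6 s: v starts -19 m/s; Δx = -19·2 + ½·10·2² = -18 m; v ends 1 m/s.
6–9 s: v starts 1 m/s; Δx = 1·3 + ½·5·3² = 25.5 m; v ends 16 m/s.
x(9) = -2 + Σ Δx = -30.5 m.

-30.5 m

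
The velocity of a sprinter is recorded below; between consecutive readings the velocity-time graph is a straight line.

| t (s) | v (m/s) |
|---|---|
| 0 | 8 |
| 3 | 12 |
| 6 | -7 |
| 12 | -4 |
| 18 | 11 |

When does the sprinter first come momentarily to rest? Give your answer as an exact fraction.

v changes sign on 3–6 s (from 12 to -7); the graph is linear there, so v = 0 at t = 3 + (-12)·(6 − 3)/(-7 − 12) = 93/19 s.

t = 93/19 s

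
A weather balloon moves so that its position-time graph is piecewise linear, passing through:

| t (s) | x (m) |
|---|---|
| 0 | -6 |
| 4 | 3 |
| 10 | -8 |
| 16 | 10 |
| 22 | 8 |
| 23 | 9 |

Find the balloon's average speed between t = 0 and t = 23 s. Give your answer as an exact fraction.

Average speed = (total path length)/(elapsed time); on a piecewise-linear x-t graph the path length is Σ|Δx|.
0–4 s: |Δx| = |3 − -6| = 9 m
4–10 s: |Δx| = |-8 − 3| = 11 m
10–16 s: |Δx| = |10 − -8| = 18 m
16–22 s: |Δx| = |8 − 10| = 2 m
22–23 s: |Δx| = |9 − 8| = 1 m
Total path = 41 m; average speed = 41/23 = 41/23 m/s.

41/23 m/s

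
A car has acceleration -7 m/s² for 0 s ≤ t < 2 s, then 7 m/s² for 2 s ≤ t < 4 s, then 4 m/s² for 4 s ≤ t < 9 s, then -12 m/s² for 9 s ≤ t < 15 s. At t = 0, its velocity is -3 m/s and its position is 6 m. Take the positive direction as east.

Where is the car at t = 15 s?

On each constant-a segment, Δv = aΔt and Δx = v₀Δt + ½aΔt²; chain segment to segment.
0–2 s: v starts -3 m/s; Δx = -3·2 + ½·-7·2² = -20 m; v ends -17 m/s.
2–4 s: v starts -17 m/s; Δx = -17·2 + ½·7·2² = -20 m; v ends -3 m/s.
4–9 s: v starts -3 m/s; Δx = -3·5 + ½·4·5² = 35 m; v ends 17 m/s.
9–15 s: v starts 17 m/s; Δx = 17·6 + ½·-12·6² = -114 m; v ends -55 m/s.
x(15) = 6 + Σ Δx = -113 m.

-113 m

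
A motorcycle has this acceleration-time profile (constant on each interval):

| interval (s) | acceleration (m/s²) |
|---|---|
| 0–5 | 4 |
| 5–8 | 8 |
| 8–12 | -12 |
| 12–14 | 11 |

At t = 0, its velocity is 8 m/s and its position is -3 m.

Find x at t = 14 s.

349 m

On each constant-a segment, Δv = aΔt and Δx = v₀Δt + ½aΔt²; chain segment to segment.
0–5 s: v starts 8 m/s; Δx = 8·5 + ½·4·5² = 90 m; v ends 28 m/s.
5–8 s: v starts 28 m/s; Δx = 28·3 + ½·8·3² = 120 m; v ends 52 m/s.
8–12 s: v starts 52 m/s; Δx = 52·4 + ½·-12·4² = 112 m; v ends 4 m/s.
12–14 s: v starts 4 m/s; Δx = 4·2 + ½·11·2² = 30 m; v ends 26 m/s.
x(14) = -3 + Σ Δx = 349 m.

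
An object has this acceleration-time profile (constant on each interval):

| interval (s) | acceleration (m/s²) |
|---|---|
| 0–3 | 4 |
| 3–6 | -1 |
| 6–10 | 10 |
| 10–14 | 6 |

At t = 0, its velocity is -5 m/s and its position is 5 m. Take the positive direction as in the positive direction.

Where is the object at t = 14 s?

On each constant-a segment, Δv = aΔt and Δx = v₀Δt + ½aΔt²; chain segment to segment.
0–3 s: v starts -5 m/s; Δx = -5·3 + ½·4·3² = 3 m; v ends 7 m/s.
3–6 s: v starts 7 m/s; Δx = 7·3 + ½·-1·3² = 16.5 m; v ends 4 m/s.
6–10 s: v starts 4 m/s; Δx = 4·4 + ½·10·4² = 96 m; v ends 44 m/s.
10–14 s: v starts 44 m/s; Δx = 44·4 + ½·6·4² = 224 m; v ends 68 m/s.
x(14) = 5 + Σ Δx = 344.5 m.

344.5 m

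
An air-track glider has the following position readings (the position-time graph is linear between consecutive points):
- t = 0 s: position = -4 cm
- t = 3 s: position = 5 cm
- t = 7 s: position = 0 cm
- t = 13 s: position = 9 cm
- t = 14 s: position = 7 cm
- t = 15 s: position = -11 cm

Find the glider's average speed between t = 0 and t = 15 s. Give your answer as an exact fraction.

43/15 cm/s

Average speed = (total path length)/(elapsed time); on a piecewise-linear x-t graph the path length is Σ|Δx|.
0–3 s: |Δx| = |5 − -4| = 9 cm
3–7 s: |Δx| = |0 − 5| = 5 cm
7–13 s: |Δx| = |9 − 0| = 9 cm
13–14 s: |Δx| = |7 − 9| = 2 cm
14–15 s: |Δx| = |-11 − 7| = 18 cm
Total path = 43 cm; average speed = 43/15 = 43/15 cm/s.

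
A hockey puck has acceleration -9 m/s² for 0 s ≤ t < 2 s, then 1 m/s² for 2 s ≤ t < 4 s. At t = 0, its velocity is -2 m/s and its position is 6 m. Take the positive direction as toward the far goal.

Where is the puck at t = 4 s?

On each constant-a segment, Δv = aΔt and Δx = v₀Δt + ½aΔt²; chain segment to segment.
0–2 s: v starts -2 m/s; Δx = -2·2 + ½·-9·2² = -22 m; v ends -20 m/s.
2–4 s: v starts -20 m/s; Δx = -20·2 + ½·1·2² = -38 m; v ends -18 m/s.
x(4) = 6 + Σ Δx = -54 m.

-54 m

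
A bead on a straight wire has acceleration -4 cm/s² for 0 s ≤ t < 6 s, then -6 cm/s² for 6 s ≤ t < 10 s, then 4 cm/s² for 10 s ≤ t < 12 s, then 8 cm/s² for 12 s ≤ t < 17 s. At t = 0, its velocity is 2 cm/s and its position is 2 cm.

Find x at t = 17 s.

On each constant-a segment, Δv = aΔt and Δx = v₀Δt + ½aΔt²; chain segment to segment.
0–6 s: v starts 2 cm/s; Δx = 2·6 + ½·-4·6² = -60 cm; v ends -22 cm/s.
6–10 s: v starts -22 cm/s; Δx = -22·4 + ½·-6·4² = -136 cm; v ends -46 cm/s.
10–12 s: v starts -46 cm/s; Δx = -46·2 + ½·4·2² = -84 cm; v ends -38 cm/s.
12–17 s: v starts -38 cm/s; Δx = -38·5 + ½·8·5² = -90 cm; v ends 2 cm/s.
x(17) = 2 + Σ Δx = -368 cm.

-368 cm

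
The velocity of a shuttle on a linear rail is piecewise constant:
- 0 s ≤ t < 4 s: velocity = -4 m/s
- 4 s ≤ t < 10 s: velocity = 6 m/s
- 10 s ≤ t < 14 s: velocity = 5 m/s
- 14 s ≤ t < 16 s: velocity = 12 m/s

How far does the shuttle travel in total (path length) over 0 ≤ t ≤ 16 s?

96 m

Total distance travelled is ∫|v| dt — sum the magnitudes of each area piece.
0–4 s: |-4| × 4 = 16 m
4–10 s: |6| × 6 = 36 m
10–14 s: |5| × 4 = 20 m
14–16 s: |12| × 2 = 24 m
Total distance = 96 m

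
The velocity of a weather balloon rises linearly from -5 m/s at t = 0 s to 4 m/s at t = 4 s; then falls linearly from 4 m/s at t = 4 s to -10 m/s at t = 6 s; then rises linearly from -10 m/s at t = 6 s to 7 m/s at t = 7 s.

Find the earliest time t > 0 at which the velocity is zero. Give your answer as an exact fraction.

t = 20/9 s

v changes sign on 0–4 s (from -5 to 4); the graph is linear there, so v = 0 at t = 0 + (5)·(4 − 0)/(4 − -5) = 20/9 s.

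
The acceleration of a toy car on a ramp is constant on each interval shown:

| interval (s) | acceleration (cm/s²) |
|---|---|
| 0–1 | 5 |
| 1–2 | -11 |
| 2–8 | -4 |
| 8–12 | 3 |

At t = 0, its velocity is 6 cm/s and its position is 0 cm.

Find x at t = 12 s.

On each constant-a segment, Δv = aΔt and Δx = v₀Δt + ½aΔt²; chain segment to segment.
0–1 s: v starts 6 cm/s; Δx = 6·1 + ½·5·1² = 8.5 cm; v ends 11 cm/s.
1–2 s: v starts 11 cm/s; Δx = 11·1 + ½·-11·1² = 5.5 cm; v ends 0 cm/s.
2–8 s: v starts 0 cm/s; Δx = 0·6 + ½·-4·6² = -72 cm; v ends -24 cm/s.
8–12 s: v starts -24 cm/s; Δx = -24·4 + ½·3·4² = -72 cm; v ends -12 cm/s.
x(12) = 0 + Σ Δx = -130 cm.

-130 cm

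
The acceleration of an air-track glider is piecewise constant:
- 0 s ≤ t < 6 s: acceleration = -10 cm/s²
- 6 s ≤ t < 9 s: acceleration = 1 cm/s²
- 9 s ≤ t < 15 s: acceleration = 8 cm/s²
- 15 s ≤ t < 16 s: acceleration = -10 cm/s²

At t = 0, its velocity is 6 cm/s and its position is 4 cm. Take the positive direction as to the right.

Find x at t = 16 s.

-467.5 cm

On each constant-a segment, Δv = aΔt and Δx = v₀Δt + ½aΔt²; chain segment to segment.
0–6 s: v starts 6 cm/s; Δx = 6·6 + ½·-10·6² = -144 cm; v ends -54 cm/s.
6–9 s: v starts -54 cm/s; Δx = -54·3 + ½·1·3² = -157.5 cm; v ends -51 cm/s.
9–15 s: v starts -51 cm/s; Δx = -51·6 + ½·8·6² = -162 cm; v ends -3 cm/s.
15–16 s: v starts -3 cm/s; Δx = -3·1 + ½·-10·1² = -8 cm; v ends -13 cm/s.
x(16) = 4 + Σ Δx = -467.5 cm.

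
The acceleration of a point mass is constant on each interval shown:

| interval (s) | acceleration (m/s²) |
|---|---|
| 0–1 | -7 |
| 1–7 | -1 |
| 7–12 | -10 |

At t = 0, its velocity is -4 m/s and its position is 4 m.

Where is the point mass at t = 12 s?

On each constant-a segment, Δv = aΔt and Δx = v₀Δt + ½aΔt²; chain segment to segment.
0–1 s: v starts -4 m/s; Δx = -4·1 + ½·-7·1² = -7.5 m; v ends -11 m/s.
1–7 s: v starts -11 m/s; Δx = -11·6 + ½·-1·6² = -84 m; v ends -17 m/s.
7–12 s: v starts -17 m/s; Δx = -17·5 + ½·-10·5² = -210 m; v ends -67 m/s.
x(12) = 4 + Σ Δx = -297.5 m.

-297.5 m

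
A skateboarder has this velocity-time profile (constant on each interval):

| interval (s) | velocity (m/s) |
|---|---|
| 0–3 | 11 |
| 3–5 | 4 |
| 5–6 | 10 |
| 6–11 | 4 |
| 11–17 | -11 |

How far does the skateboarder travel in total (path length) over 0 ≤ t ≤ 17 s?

137 m

Distance (not displacement) is the total path length: add the absolute areas under v-t.
0–3 s: |11| × 3 = 33 m
3–5 s: |4| × 2 = 8 m
5–6 s: |10| × 1 = 10 m
6–11 s: |4| × 5 = 20 m
11–17 s: |-11| × 6 = 66 m
Total distance = 137 m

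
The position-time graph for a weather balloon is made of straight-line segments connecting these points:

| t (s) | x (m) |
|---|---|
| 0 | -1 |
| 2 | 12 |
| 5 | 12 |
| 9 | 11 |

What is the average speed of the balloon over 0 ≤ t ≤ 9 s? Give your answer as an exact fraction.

14/9 m/s

Average speed = (total path length)/(elapsed time); on a piecewise-linear x-t graph the path length is Σ|Δx|.
0–2 s: |Δx| = |12 − -1| = 13 m
2–5 s: |Δx| = |12 − 12| = 0 m
5–9 s: |Δx| = |11 − 12| = 1 m
Total path = 14 m; average speed = 14/9 = 14/9 m/s.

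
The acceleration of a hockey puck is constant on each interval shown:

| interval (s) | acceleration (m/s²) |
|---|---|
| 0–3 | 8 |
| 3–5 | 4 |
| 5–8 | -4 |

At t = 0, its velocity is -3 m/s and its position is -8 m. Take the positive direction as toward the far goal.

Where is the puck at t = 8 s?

138 m

On each constant-a segment, Δv = aΔt and Δx = v₀Δt + ½aΔt²; chain segment to segment.
0–3 s: v starts -3 m/s; Δx = -3·3 + ½·8·3² = 27 m; v ends 21 m/s.
3–5 s: v starts 21 m/s; Δx = 21·2 + ½·4·2² = 50 m; v ends 29 m/s.
5–8 s: v starts 29 m/s; Δx = 29·3 + ½·-4·3² = 69 m; v ends 17 m/s.
x(8) = -8 + Σ Δx = 138 m.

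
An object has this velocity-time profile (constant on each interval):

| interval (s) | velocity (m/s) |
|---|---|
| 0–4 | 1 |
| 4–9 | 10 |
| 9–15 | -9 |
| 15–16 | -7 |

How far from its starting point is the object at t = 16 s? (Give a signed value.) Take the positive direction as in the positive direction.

Displacement is the signed area under the v-t curve.
0–4 s: 1 × 4 = 4 m
4–9 s: 10 × 5 = 50 m
9–15 s: -9 × 6 = -54 m
15–16 s: -7 × 1 = -7 m
Net displacement = -7 m

-7 m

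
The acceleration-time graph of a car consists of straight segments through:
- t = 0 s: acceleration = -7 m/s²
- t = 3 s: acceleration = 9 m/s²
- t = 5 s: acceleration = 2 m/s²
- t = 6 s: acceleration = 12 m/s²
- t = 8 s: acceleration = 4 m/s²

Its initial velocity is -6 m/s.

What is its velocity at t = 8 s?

Δv equals the area under the a-t graph; then v = v₀ + Δv.
0–3 s: ½(-7 + 9)(3) = 3 m/s
3–5 s: ½(9 + 2)(2) = 11 m/s
5–6 s: ½(2 + 12)(1) = 7 m/s
6–8 s: ½(12 + 4)(2) = 16 m/s
Δv = 37 m/s, so v(8) = -6 + (37) = 31 m/s.

31 m/s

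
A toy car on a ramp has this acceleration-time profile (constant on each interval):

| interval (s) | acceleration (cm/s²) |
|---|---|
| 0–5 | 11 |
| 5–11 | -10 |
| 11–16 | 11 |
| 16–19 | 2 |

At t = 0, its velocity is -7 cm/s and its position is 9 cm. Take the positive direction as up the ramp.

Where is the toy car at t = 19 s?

435 cm

On each constant-a segment, Δv = aΔt and Δx = v₀Δt + ½aΔt²; chain segment to segment.
0–5 s: v starts -7 cm/s; Δx = -7·5 + ½·11·5² = 102.5 cm; v ends 48 cm/s.
5–11 s: v starts 48 cm/s; Δx = 48·6 + ½·-10·6² = 108 cm; v ends -12 cm/s.
11–16 s: v starts -12 cm/s; Δx = -12·5 + ½·11·5² = 77.5 cm; v ends 43 cm/s.
16–19 s: v starts 43 cm/s; Δx = 43·3 + ½·2·3² = 138 cm; v ends 49 cm/s.
x(19) = 9 + Σ Δx = 435 cm.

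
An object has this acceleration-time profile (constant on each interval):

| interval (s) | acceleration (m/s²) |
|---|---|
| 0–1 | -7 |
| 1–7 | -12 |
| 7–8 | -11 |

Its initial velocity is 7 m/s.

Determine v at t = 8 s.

-83 m/s

Δv equals the area under the a-t graph; then v = v₀ + Δv.
0–1 s: -7 × 1 = -7 m/s
1–7 s: -12 × 6 = -72 m/s
7–8 s: -11 × 1 = -11 m/s
Δv = -90 m/s, so v(8) = 7 + (-90) = -83 m/s.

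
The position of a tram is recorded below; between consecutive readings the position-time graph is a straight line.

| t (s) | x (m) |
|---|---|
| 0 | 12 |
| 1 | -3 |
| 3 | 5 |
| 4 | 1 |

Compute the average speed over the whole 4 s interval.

Average speed = (total path length)/(elapsed time); on a piecewise-linear x-t graph the path length is Σ|Δx|.
0–1 s: |Δx| = |-3 − 12| = 15 m
1–3 s: |Δx| = |5 − -3| = 8 m
3–4 s: |Δx| = |1 − 5| = 4 m
Total path = 27 m; average speed = 27/4 = 6.75 m/s.

6.75 m/s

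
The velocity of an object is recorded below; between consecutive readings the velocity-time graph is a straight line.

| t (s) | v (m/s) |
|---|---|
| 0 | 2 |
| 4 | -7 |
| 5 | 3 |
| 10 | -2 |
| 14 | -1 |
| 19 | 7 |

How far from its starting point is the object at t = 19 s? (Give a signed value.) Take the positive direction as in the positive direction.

-0.5 m

Net displacement equals the area under the velocity-time graph (areas below the axis count negative).
0–4 s: ½(2 + -7)(4) = -10 m
4–5 s: ½(-7 + 3)(1) = -2 m
5–10 s: ½(3 + -2)(5) = 2.5 m
10–14 s: ½(-2 + -1)(4) = -6 m
14–19 s: ½(-1 + 7)(5) = 15 m
Net displacement = -0.5 m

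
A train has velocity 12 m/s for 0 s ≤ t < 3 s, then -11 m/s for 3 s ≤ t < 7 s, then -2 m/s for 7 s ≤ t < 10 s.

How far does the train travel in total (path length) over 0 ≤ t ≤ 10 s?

86 m

Total distance travelled is ∫|v| dt — sum the magnitudes of each area piece.
0–3 s: |12| × 3 = 36 m
3–7 s: |-11| × 4 = 44 m
7–10 s: |-2| × 3 = 6 m
Total distance = 86 m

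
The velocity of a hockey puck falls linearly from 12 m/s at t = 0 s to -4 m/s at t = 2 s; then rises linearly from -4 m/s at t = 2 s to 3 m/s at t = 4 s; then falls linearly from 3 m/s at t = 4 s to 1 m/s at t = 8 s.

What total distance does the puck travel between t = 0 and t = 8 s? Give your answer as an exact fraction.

151/7 m

Distance (not displacement) is the total path length: add the absolute areas under v-t.
0–2 s: v = 0 at t = 1.5 s; triangle areas 9 + 1 = 10 m
2–4 s: v = 0 at t = 22/7 s; triangle areas 16/7 + 9/7 = 25/7 m
4–8 s: |½(3 + 1)(4)| = 8 m
Total distance = 151/7 m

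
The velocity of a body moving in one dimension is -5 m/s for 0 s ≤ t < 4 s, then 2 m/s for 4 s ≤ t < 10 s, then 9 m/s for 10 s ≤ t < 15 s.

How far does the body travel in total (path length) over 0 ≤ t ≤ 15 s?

77 m

Total distance travelled is ∫|v| dt — sum the magnitudes of each area piece.
0–4 s: |-5| × 4 = 20 m
4–10 s: |2| × 6 = 12 m
10–15 s: |9| × 5 = 45 m
Total distance = 77 m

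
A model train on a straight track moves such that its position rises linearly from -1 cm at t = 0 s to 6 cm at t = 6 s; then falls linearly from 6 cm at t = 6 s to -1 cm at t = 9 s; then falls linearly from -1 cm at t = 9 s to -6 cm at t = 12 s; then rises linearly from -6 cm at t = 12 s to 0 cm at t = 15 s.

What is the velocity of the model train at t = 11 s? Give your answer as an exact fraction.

Velocity is the slope of the x-t graph on 9–12 s: (-6 − -1)/(12 − 9) = -5/3 cm/s.

-5/3 cm/s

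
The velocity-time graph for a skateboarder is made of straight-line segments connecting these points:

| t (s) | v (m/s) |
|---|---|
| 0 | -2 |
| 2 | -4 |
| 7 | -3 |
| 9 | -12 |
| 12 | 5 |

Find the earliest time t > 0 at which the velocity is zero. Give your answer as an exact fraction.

t = 189/17 s

v changes sign on 9–12 s (from -12 to 5); the graph is linear there, so v = 0 at t = 9 + (12)·(12 − 9)/(5 − -12) = 189/17 s.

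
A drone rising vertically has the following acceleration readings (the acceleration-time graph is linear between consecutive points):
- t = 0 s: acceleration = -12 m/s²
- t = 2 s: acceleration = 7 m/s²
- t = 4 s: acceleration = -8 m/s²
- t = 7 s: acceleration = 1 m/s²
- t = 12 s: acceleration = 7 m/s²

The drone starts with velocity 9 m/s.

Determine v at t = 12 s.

Δv equals the area under the a-t graph; then v = v₀ + Δv.
0–2 s: ½(-12 + 7)(2) = -5 m/s
2–4 s: ½(7 + -8)(2) = -1 m/s
4–7 s: ½(-8 + 1)(3) = -10.5 m/s
7–12 s: ½(1 + 7)(5) = 20 m/s
Δv = 3.5 m/s, so v(12) = 9 + (3.5) = 12.5 m/s.

12.5 m/s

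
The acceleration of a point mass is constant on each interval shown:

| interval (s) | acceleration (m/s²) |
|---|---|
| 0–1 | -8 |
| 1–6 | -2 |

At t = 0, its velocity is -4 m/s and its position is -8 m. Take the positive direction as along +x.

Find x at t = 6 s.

-101 m

On each constant-a segment, Δv = aΔt and Δx = v₀Δt + ½aΔt²; chain segment to segment.
0–1 s: v starts -4 m/s; Δx = -4·1 + ½·-8·1² = -8 m; v ends -12 m/s.
1–6 s: v starts -12 m/s; Δx = -12·5 + ½·-2·5² = -85 m; v ends -22 m/s.
x(6) = -8 + Σ Δx = -101 m.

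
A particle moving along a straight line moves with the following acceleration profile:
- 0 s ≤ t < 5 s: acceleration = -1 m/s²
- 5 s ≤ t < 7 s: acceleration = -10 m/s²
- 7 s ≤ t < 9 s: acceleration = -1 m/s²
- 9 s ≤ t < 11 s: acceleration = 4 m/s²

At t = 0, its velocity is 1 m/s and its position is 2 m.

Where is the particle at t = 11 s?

On each constant-a segment, Δv = aΔt and Δx = v₀Δt + ½aΔt²; chain segment to segment.
0–5 s: v starts 1 m/s; Δx = 1·5 + ½·-1·5² = -7.5 m; v ends -4 m/s.
5–7 s: v starts -4 m/s; Δx = -4·2 + ½·-10·2² = -28 m; v ends -24 m/s.
7–9 s: v starts -24 m/s; Δx = -24·2 + ½·-1·2² = -50 m; v ends -26 m/s.
9–11 s: v starts -26 m/s; Δx = -26·2 + ½·4·2² = -44 m; v ends -18 m/s.
x(11) = 2 + Σ Δx = -127.5 m.

-127.5 m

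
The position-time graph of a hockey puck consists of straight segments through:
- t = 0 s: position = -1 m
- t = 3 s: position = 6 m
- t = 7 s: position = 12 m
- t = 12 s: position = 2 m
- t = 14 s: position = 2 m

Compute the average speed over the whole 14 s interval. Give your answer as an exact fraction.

Average speed = (total path length)/(elapsed time); on a piecewise-linear x-t graph the path length is Σ|Δx|.
0–3 s: |Δx| = |6 − -1| = 7 m
3–7 s: |Δx| = |12 − 6| = 6 m
7–12 s: |Δx| = |2 − 12| = 10 m
12–14 s: |Δx| = |2 − 2| = 0 m
Total path = 23 m; average speed = 23/14 = 23/14 m/s.

23/14 m/s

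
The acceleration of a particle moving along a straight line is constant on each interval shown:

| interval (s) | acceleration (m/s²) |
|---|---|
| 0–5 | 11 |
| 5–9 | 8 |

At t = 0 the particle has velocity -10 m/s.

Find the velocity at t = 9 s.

77 m/s

Δv equals the area under the a-t graph; then v = v₀ + Δv.
0–5 s: 11 × 5 = 55 m/s
5–9 s: 8 × 4 = 32 m/s
Δv = 87 m/s, so v(9) = -10 + (87) = 77 m/s.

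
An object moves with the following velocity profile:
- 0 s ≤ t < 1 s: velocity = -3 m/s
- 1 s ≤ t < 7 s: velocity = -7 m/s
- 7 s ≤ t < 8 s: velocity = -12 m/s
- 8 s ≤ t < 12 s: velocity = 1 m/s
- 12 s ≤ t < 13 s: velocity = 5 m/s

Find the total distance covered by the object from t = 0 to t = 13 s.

Total distance travelled is ∫|v| dt — sum the magnitudes of each area piece.
0–1 s: |-3| × 1 = 3 m
1–7 s: |-7| × 6 = 42 m
7–8 s: |-12| × 1 = 12 m
8–12 s: |1| × 4 = 4 m
12–13 s: |5| × 1 = 5 m
Total distance = 66 m

66 m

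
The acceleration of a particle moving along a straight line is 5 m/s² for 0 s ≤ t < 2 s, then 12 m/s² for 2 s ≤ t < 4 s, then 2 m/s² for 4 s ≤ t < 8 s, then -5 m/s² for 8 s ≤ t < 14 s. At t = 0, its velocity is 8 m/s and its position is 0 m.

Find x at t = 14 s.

On each constant-a segment, Δv = aΔt and Δx = v₀Δt + ½aΔt²; chain segment to segment.
0–2 s: v starts 8 m/s; Δx = 8·2 + ½·5·2² = 26 m; v ends 18 m/s.
2–4 s: v starts 18 m/s; Δx = 18·2 + ½·12·2² = 60 m; v ends 42 m/s.
4–8 s: v starts 42 m/s; Δx = 42·4 + ½·2·4² = 184 m; v ends 50 m/s.
8–14 s: v starts 50 m/s; Δx = 50·6 + ½·-5·6² = 210 m; v ends 20 m/s.
x(14) = 0 + Σ Δx = 480 m.

480 m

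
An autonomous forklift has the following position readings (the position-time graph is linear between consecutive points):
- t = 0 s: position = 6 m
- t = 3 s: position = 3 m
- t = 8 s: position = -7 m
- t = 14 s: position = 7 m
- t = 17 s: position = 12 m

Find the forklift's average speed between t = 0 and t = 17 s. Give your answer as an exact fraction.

32/17 m/s

Average speed = (total path length)/(elapsed time); on a piecewise-linear x-t graph the path length is Σ|Δx|.
0–3 s: |Δx| = |3 − 6| = 3 m
3–8 s: |Δx| = |-7 − 3| = 10 m
8–14 s: |Δx| = |7 − -7| = 14 m
14–17 s: |Δx| = |12 − 7| = 5 m
Total path = 32 m; average speed = 32/17 = 32/17 m/s.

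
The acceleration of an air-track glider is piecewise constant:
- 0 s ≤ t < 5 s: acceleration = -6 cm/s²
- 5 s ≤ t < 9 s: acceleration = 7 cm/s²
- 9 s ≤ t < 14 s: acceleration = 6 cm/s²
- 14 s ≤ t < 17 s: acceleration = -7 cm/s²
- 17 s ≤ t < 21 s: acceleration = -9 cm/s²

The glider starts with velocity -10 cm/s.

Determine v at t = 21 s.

-39 cm/s

Δv equals the area under the a-t graph; then v = v₀ + Δv.
0–5 s: -6 × 5 = -30 cm/s
5–9 s: 7 × 4 = 28 cm/s
9–14 s: 6 × 5 = 30 cm/s
14–17 s: -7 × 3 = -21 cm/s
17–21 s: -9 × 4 = -36 cm/s
Δv = -29 cm/s, so v(21) = -10 + (-29) = -39 cm/s.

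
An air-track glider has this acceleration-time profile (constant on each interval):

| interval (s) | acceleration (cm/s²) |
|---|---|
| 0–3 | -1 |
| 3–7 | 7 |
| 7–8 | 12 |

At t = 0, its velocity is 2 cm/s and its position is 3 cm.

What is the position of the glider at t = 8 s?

89.5 cm

On each constant-a segment, Δv = aΔt and Δx = v₀Δt + ½aΔt²; chain segment to segment.
0–3 s: v starts 2 cm/s; Δx = 2·3 + ½·-1·3² = 1.5 cm; v ends -1 cm/s.
3–7 s: v starts -1 cm/s; Δx = -1·4 + ½·7·4² = 52 cm; v ends 27 cm/s.
7–8 s: v starts 27 cm/s; Δx = 27·1 + ½·12·1² = 33 cm; v ends 39 cm/s.
x(8) = 3 + Σ Δx = 89.5 cm.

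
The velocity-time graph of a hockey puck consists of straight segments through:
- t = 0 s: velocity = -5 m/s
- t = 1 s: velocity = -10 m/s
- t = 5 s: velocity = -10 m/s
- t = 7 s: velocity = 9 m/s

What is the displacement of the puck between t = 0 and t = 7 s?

Displacement is the signed area under the v-t curve.
0–1 s: ½(-5 + -10)(1) = -7.5 m
1–5 s: -10 × 4 = -40 m
5–7 s: ½(-10 + 9)(2) = -1 m
Net displacement = -48.5 m

-48.5 m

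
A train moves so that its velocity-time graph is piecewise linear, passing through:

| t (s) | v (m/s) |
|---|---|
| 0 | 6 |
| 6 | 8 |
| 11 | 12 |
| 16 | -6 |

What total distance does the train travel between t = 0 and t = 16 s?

Total distance travelled is ∫|v| dt — sum the magnitudes of each area piece.
0–6 s: |½(6 + 8)(6)| = 42 m
6–11 s: |½(8 + 12)(5)| = 50 m
11–16 s: v = 0 at t = 43/3 s; triangle areas 20 + 5 = 25 m
Total distance = 117 m

117 m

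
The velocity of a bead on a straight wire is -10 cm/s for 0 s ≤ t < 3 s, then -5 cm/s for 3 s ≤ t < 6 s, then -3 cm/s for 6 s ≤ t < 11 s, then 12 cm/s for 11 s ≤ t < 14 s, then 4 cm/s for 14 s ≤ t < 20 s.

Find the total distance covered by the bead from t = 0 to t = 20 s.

120 cm

Total distance travelled is ∫|v| dt — sum the magnitudes of each area piece.
0–3 s: |-10| × 3 = 30 cm
3–6 s: |-5| × 3 = 15 cm
6–11 s: |-3| × 5 = 15 cm
11–14 s: |12| × 3 = 36 cm
14–20 s: |4| × 6 = 24 cm
Total distance = 120 cm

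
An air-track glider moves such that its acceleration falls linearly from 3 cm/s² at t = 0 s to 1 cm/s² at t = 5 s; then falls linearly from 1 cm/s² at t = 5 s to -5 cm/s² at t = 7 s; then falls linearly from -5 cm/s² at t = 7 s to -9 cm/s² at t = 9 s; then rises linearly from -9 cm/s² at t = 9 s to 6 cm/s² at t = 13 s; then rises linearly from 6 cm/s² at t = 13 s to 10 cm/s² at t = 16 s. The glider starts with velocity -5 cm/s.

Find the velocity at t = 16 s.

5 cm/s

Δv equals the area under the a-t graph; then v = v₀ + Δv.
0–5 s: ½(3 + 1)(5) = 10 cm/s
5–7 s: ½(1 + -5)(2) = -4 cm/s
7–9 s: ½(-5 + -9)(2) = -14 cm/s
9–13 s: ½(-9 + 6)(4) = -6 cm/s
13–16 s: ½(6 + 10)(3) = 24 cm/s
Δv = 10 cm/s, so v(16) = -5 + (10) = 5 cm/s.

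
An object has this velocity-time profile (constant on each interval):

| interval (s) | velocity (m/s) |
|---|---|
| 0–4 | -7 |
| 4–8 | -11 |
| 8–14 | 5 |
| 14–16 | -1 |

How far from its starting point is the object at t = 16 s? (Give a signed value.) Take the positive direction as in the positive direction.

-44 m

Net displacement equals the area under the velocity-time graph (areas below the axis count negative).
0–4 s: -7 × 4 = -28 m
4–8 s: -11 × 4 = -44 m
8–14 s: 5 × 6 = 30 m
14–16 s: -1 × 2 = -2 m
Net displacement = -44 m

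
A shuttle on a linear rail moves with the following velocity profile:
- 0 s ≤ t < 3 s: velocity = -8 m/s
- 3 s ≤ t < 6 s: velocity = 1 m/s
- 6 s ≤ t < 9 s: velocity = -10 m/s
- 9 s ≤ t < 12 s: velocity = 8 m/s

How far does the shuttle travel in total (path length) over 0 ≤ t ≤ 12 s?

Distance (not displacement) is the total path length: add the absolute areas under v-t.
0–3 s: |-8| × 3 = 24 m
3–6 s: |1| × 3 = 3 m
6–9 s: |-10| × 3 = 30 m
9–12 s: |8| × 3 = 24 m
Total distance = 81 m

81 m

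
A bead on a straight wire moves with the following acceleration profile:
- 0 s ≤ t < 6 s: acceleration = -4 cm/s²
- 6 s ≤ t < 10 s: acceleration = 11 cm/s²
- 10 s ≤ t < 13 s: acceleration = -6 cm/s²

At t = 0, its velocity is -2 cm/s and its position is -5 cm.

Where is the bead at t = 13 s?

-78 cm

On each constant-a segment, Δv = aΔt and Δx = v₀Δt + ½aΔt²; chain segment to segment.
0–6 s: v starts -2 cm/s; Δx = -2·6 + ½·-4·6² = -84 cm; v ends -26 cm/s.
6–10 s: v starts -26 cm/s; Δx = -26·4 + ½·11·4² = -16 cm; v ends 18 cm/s.
10–13 s: v starts 18 cm/s; Δx = 18·3 + ½·-6·3² = 27 cm; v ends 0 cm/s.
x(13) = -5 + Σ Δx = -78 cm.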